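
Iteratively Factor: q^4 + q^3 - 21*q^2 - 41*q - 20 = (q + 4)*(q^3 - 3*q^2 - 9*q - 5) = (q - 5)*(q + 4)*(q^2 + 2*q + 1) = (q - 5)*(q + 1)*(q + 4)*(q + 1)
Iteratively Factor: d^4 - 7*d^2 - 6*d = (d + 2)*(d^3 - 2*d^2 - 3*d) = (d - 3)*(d + 2)*(d^2 + d) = d*(d - 3)*(d + 2)*(d + 1)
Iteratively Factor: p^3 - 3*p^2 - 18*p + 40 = (p + 4)*(p^2 - 7*p + 10) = (p - 5)*(p + 4)*(p - 2)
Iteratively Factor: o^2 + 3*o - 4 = (o + 4)*(o - 1)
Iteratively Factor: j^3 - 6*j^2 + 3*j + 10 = (j - 5)*(j^2 - j - 2) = (j - 5)*(j + 1)*(j - 2)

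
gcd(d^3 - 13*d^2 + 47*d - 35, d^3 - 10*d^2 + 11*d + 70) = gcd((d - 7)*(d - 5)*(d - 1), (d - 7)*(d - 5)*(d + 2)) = d^2 - 12*d + 35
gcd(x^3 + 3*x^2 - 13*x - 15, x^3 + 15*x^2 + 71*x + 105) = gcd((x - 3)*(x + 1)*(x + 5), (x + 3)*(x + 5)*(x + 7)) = x + 5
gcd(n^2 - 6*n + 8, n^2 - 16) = n - 4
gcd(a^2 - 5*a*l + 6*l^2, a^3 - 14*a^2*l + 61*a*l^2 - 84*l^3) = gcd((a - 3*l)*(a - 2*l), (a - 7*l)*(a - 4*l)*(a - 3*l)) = a - 3*l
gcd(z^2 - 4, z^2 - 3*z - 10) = z + 2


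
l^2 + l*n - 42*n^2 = (l - 6*n)*(l + 7*n)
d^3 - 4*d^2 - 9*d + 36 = (d - 4)*(d - 3)*(d + 3)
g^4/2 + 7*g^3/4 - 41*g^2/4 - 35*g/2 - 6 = (g/2 + 1/2)*(g - 4)*(g + 1/2)*(g + 6)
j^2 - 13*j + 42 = (j - 7)*(j - 6)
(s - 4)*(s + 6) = s^2 + 2*s - 24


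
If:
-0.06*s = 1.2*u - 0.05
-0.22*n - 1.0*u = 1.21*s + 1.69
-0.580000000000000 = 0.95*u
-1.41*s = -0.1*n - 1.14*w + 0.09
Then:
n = -76.65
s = 13.04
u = -0.61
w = 22.94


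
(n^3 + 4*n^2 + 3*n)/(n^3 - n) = (n + 3)/(n - 1)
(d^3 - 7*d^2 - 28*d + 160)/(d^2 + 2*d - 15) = (d^2 - 12*d + 32)/(d - 3)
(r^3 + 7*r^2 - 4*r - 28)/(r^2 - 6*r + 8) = (r^2 + 9*r + 14)/(r - 4)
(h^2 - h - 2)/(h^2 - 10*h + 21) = (h^2 - h - 2)/(h^2 - 10*h + 21)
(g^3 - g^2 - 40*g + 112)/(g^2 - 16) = (g^2 + 3*g - 28)/(g + 4)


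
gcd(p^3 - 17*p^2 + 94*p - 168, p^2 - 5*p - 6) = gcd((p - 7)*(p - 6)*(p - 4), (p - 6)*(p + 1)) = p - 6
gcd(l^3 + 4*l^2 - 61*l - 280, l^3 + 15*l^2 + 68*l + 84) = l + 7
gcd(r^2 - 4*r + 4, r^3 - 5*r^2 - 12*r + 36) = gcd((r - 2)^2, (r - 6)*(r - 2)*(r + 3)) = r - 2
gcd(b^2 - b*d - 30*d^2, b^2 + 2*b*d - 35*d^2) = 1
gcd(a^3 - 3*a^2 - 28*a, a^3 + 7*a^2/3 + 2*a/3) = a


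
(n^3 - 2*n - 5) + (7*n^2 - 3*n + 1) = n^3 + 7*n^2 - 5*n - 4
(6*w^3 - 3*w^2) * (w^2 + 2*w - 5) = 6*w^5 + 9*w^4 - 36*w^3 + 15*w^2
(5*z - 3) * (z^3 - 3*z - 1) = 5*z^4 - 3*z^3 - 15*z^2 + 4*z + 3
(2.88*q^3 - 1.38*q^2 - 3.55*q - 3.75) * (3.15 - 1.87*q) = -5.3856*q^4 + 11.6526*q^3 + 2.2915*q^2 - 4.17*q - 11.8125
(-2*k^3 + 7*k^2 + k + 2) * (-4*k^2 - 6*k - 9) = 8*k^5 - 16*k^4 - 28*k^3 - 77*k^2 - 21*k - 18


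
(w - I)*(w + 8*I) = w^2 + 7*I*w + 8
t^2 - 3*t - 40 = (t - 8)*(t + 5)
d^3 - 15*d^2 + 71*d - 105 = (d - 7)*(d - 5)*(d - 3)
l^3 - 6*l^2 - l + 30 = (l - 5)*(l - 3)*(l + 2)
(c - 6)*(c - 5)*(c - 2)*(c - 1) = c^4 - 14*c^3 + 65*c^2 - 112*c + 60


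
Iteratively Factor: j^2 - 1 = (j + 1)*(j - 1)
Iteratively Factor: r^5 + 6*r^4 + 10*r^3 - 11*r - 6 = (r + 3)*(r^4 + 3*r^3 + r^2 - 3*r - 2) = (r - 1)*(r + 3)*(r^3 + 4*r^2 + 5*r + 2) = (r - 1)*(r + 1)*(r + 3)*(r^2 + 3*r + 2) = (r - 1)*(r + 1)^2*(r + 3)*(r + 2)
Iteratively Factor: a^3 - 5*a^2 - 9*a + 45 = (a - 3)*(a^2 - 2*a - 15) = (a - 3)*(a + 3)*(a - 5)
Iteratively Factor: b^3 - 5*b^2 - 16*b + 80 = (b - 5)*(b^2 - 16) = (b - 5)*(b - 4)*(b + 4)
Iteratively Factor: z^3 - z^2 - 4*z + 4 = (z - 1)*(z^2 - 4) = (z - 2)*(z - 1)*(z + 2)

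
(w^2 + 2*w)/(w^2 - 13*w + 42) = w*(w + 2)/(w^2 - 13*w + 42)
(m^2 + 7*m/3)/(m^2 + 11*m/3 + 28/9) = 3*m/(3*m + 4)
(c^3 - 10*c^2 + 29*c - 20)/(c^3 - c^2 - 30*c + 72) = (c^2 - 6*c + 5)/(c^2 + 3*c - 18)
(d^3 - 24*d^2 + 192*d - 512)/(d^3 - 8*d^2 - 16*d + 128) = (d^2 - 16*d + 64)/(d^2 - 16)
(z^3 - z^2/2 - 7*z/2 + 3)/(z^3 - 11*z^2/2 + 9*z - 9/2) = (z + 2)/(z - 3)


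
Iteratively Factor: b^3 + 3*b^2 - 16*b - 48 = (b + 3)*(b^2 - 16) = (b + 3)*(b + 4)*(b - 4)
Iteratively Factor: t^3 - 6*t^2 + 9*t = (t - 3)*(t^2 - 3*t) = (t - 3)^2*(t)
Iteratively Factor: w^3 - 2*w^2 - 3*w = (w + 1)*(w^2 - 3*w) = w*(w + 1)*(w - 3)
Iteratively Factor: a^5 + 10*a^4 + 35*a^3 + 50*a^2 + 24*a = (a + 1)*(a^4 + 9*a^3 + 26*a^2 + 24*a) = (a + 1)*(a + 4)*(a^3 + 5*a^2 + 6*a) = a*(a + 1)*(a + 4)*(a^2 + 5*a + 6) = a*(a + 1)*(a + 3)*(a + 4)*(a + 2)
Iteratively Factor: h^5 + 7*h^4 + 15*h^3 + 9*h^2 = (h + 3)*(h^4 + 4*h^3 + 3*h^2) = h*(h + 3)*(h^3 + 4*h^2 + 3*h) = h^2*(h + 3)*(h^2 + 4*h + 3) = h^2*(h + 3)^2*(h + 1)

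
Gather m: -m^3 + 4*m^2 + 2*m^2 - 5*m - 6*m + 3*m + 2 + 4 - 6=-m^3 + 6*m^2 - 8*m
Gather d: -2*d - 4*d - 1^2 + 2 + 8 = 9 - 6*d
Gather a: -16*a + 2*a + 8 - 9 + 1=-14*a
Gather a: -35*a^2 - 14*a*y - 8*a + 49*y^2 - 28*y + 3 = -35*a^2 + a*(-14*y - 8) + 49*y^2 - 28*y + 3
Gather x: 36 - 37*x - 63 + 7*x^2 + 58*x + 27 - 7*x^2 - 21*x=0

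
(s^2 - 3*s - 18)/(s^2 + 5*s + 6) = (s - 6)/(s + 2)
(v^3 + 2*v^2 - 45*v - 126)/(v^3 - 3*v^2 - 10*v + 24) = (v^2 - v - 42)/(v^2 - 6*v + 8)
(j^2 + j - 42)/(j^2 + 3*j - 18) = (j^2 + j - 42)/(j^2 + 3*j - 18)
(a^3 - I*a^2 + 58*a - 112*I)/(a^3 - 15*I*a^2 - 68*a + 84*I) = (a + 8*I)/(a - 6*I)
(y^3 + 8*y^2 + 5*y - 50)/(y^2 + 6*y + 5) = (y^2 + 3*y - 10)/(y + 1)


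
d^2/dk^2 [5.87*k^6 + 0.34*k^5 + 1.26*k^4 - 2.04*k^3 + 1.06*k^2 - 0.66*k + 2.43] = 176.1*k^4 + 6.8*k^3 + 15.12*k^2 - 12.24*k + 2.12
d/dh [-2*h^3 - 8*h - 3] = -6*h^2 - 8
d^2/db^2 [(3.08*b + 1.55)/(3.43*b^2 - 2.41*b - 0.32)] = ((4.2126 - 63.3864*b)*(-3.43*b^2 + 2.41*b + 0.32) - (3.08*b + 1.55)*(6.86*b - 2.41)*(13.72*b - 4.82))/(-3.43*b^2 + 2.41*b + 0.32)^3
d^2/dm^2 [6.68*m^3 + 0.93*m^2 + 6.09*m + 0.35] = 40.08*m + 1.86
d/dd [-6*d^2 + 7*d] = 7 - 12*d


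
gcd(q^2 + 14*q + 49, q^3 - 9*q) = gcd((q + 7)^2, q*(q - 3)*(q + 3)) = 1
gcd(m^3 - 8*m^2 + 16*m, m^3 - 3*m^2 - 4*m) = m^2 - 4*m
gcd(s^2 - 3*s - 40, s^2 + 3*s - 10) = s + 5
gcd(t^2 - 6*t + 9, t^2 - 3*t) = t - 3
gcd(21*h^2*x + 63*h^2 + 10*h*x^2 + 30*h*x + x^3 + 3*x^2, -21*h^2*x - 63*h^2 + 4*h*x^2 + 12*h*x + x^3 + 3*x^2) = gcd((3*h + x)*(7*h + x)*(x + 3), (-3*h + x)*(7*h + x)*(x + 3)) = 7*h*x + 21*h + x^2 + 3*x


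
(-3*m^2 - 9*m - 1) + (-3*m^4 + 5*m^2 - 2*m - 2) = -3*m^4 + 2*m^2 - 11*m - 3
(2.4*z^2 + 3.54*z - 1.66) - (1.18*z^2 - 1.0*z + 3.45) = 1.22*z^2 + 4.54*z - 5.11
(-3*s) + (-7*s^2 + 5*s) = -7*s^2 + 2*s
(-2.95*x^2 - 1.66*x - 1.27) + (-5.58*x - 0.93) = -2.95*x^2 - 7.24*x - 2.2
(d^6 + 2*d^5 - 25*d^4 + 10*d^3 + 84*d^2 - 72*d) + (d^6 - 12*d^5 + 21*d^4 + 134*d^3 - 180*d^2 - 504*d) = 2*d^6 - 10*d^5 - 4*d^4 + 144*d^3 - 96*d^2 - 576*d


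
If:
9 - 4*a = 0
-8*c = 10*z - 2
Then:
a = 9/4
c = 1/4 - 5*z/4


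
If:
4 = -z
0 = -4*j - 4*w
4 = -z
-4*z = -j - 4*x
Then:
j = -4*x - 16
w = 4*x + 16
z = -4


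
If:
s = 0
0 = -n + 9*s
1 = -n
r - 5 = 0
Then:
No Solution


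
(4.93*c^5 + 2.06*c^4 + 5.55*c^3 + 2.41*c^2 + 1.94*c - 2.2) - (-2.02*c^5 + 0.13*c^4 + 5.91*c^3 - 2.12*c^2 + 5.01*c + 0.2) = 6.95*c^5 + 1.93*c^4 - 0.36*c^3 + 4.53*c^2 - 3.07*c - 2.4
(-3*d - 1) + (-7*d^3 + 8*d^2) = -7*d^3 + 8*d^2 - 3*d - 1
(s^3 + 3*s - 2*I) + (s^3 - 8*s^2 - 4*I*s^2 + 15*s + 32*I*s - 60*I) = 2*s^3 - 8*s^2 - 4*I*s^2 + 18*s + 32*I*s - 62*I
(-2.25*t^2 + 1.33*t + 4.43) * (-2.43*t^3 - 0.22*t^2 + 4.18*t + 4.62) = 5.4675*t^5 - 2.7369*t^4 - 20.4625*t^3 - 5.8102*t^2 + 24.662*t + 20.4666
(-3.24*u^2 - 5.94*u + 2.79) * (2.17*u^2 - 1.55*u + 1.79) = -7.0308*u^4 - 7.8678*u^3 + 9.4617*u^2 - 14.9571*u + 4.9941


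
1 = 1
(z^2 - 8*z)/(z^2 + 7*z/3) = 3*(z - 8)/(3*z + 7)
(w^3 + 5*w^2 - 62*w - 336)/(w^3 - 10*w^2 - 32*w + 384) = (w + 7)/(w - 8)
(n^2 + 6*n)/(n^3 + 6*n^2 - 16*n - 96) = n/(n^2 - 16)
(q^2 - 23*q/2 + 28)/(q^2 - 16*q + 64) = (q - 7/2)/(q - 8)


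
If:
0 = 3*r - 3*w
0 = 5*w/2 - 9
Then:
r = 18/5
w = 18/5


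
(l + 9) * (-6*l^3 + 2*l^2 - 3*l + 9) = -6*l^4 - 52*l^3 + 15*l^2 - 18*l + 81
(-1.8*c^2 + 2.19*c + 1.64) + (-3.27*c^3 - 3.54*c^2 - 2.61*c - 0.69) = -3.27*c^3 - 5.34*c^2 - 0.42*c + 0.95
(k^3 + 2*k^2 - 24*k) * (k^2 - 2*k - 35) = k^5 - 63*k^3 - 22*k^2 + 840*k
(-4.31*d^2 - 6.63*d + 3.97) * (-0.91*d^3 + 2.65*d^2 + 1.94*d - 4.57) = 3.9221*d^5 - 5.3882*d^4 - 29.5436*d^3 + 17.355*d^2 + 38.0009*d - 18.1429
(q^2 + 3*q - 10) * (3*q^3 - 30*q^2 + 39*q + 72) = 3*q^5 - 21*q^4 - 81*q^3 + 489*q^2 - 174*q - 720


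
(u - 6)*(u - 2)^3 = u^4 - 12*u^3 + 48*u^2 - 80*u + 48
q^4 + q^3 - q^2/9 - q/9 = q*(q - 1/3)*(q + 1/3)*(q + 1)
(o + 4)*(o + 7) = o^2 + 11*o + 28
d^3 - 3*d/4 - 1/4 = (d - 1)*(d + 1/2)^2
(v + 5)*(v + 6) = v^2 + 11*v + 30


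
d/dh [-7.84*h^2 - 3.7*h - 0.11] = -15.68*h - 3.7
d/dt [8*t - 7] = 8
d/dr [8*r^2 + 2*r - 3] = 16*r + 2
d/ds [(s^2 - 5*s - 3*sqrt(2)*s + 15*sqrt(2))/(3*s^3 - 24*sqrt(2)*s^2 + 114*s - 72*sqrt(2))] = ((2*s - 5 - 3*sqrt(2))*(s^3 - 8*sqrt(2)*s^2 + 38*s - 24*sqrt(2)) - (3*s^2 - 16*sqrt(2)*s + 38)*(s^2 - 5*s - 3*sqrt(2)*s + 15*sqrt(2)))/(3*(s^3 - 8*sqrt(2)*s^2 + 38*s - 24*sqrt(2))^2)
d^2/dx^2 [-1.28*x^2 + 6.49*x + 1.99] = -2.56000000000000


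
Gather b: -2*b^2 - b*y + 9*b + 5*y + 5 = -2*b^2 + b*(9 - y) + 5*y + 5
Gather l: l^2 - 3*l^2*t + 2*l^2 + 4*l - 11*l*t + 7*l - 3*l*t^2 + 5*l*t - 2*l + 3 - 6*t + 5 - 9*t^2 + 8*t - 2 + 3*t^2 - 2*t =l^2*(3 - 3*t) + l*(-3*t^2 - 6*t + 9) - 6*t^2 + 6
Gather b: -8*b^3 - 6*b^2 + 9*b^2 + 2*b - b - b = -8*b^3 + 3*b^2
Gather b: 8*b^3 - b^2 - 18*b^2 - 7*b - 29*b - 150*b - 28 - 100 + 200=8*b^3 - 19*b^2 - 186*b + 72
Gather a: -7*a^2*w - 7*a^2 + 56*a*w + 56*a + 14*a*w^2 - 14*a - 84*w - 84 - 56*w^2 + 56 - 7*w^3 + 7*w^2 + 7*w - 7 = a^2*(-7*w - 7) + a*(14*w^2 + 56*w + 42) - 7*w^3 - 49*w^2 - 77*w - 35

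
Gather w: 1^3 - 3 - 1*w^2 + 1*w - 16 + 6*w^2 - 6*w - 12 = 5*w^2 - 5*w - 30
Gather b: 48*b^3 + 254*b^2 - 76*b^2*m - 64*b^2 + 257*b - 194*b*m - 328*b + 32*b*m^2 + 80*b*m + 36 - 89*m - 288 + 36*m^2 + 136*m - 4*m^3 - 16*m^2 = 48*b^3 + b^2*(190 - 76*m) + b*(32*m^2 - 114*m - 71) - 4*m^3 + 20*m^2 + 47*m - 252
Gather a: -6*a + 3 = 3 - 6*a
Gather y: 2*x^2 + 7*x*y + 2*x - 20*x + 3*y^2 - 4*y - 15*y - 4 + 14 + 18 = 2*x^2 - 18*x + 3*y^2 + y*(7*x - 19) + 28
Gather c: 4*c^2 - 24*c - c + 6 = 4*c^2 - 25*c + 6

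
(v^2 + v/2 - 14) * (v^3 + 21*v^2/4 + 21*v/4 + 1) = v^5 + 23*v^4/4 - 49*v^3/8 - 559*v^2/8 - 73*v - 14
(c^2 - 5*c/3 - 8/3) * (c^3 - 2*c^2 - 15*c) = c^5 - 11*c^4/3 - 43*c^3/3 + 91*c^2/3 + 40*c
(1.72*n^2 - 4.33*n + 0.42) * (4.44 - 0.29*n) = -0.4988*n^3 + 8.8925*n^2 - 19.347*n + 1.8648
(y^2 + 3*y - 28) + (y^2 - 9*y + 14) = 2*y^2 - 6*y - 14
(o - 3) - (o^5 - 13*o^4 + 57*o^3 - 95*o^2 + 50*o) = -o^5 + 13*o^4 - 57*o^3 + 95*o^2 - 49*o - 3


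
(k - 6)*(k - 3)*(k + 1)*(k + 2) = k^4 - 6*k^3 - 7*k^2 + 36*k + 36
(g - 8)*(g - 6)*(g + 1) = g^3 - 13*g^2 + 34*g + 48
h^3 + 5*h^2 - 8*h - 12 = (h - 2)*(h + 1)*(h + 6)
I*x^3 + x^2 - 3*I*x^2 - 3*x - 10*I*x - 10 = (x - 5)*(x + 2)*(I*x + 1)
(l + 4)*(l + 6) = l^2 + 10*l + 24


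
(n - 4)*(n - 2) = n^2 - 6*n + 8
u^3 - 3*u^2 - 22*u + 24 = (u - 6)*(u - 1)*(u + 4)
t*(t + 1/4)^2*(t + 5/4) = t^4 + 7*t^3/4 + 11*t^2/16 + 5*t/64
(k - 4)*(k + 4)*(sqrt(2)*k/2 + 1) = sqrt(2)*k^3/2 + k^2 - 8*sqrt(2)*k - 16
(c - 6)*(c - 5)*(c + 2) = c^3 - 9*c^2 + 8*c + 60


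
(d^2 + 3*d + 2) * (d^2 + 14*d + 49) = d^4 + 17*d^3 + 93*d^2 + 175*d + 98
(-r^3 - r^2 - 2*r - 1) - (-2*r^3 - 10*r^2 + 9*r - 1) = r^3 + 9*r^2 - 11*r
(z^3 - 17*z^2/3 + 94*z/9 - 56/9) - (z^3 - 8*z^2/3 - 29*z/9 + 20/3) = -3*z^2 + 41*z/3 - 116/9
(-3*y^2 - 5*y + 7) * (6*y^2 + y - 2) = -18*y^4 - 33*y^3 + 43*y^2 + 17*y - 14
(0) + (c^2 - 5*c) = c^2 - 5*c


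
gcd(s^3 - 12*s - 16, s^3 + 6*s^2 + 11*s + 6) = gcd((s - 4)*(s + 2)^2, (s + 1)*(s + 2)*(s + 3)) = s + 2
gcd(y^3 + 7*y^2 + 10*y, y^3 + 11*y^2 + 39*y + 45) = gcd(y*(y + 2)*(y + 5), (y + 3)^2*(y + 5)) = y + 5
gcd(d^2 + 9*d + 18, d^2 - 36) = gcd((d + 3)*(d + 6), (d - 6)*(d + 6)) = d + 6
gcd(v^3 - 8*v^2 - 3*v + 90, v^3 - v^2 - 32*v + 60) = v - 5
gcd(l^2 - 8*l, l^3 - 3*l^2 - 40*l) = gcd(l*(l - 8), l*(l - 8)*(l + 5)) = l^2 - 8*l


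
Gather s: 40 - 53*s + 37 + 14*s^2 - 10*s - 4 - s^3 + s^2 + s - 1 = -s^3 + 15*s^2 - 62*s + 72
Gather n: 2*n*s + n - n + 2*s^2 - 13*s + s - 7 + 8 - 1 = 2*n*s + 2*s^2 - 12*s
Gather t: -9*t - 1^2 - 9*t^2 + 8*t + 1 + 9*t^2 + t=0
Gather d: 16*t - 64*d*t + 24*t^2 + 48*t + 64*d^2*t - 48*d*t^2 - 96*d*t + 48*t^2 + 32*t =64*d^2*t + d*(-48*t^2 - 160*t) + 72*t^2 + 96*t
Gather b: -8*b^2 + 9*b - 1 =-8*b^2 + 9*b - 1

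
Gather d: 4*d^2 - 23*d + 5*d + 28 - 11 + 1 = 4*d^2 - 18*d + 18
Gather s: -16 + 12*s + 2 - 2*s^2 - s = -2*s^2 + 11*s - 14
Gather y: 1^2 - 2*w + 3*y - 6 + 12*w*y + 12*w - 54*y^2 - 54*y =10*w - 54*y^2 + y*(12*w - 51) - 5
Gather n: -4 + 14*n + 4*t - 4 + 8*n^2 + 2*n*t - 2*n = 8*n^2 + n*(2*t + 12) + 4*t - 8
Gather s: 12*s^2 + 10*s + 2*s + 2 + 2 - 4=12*s^2 + 12*s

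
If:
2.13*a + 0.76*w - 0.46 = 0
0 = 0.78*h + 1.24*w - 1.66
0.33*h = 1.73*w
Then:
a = 0.10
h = 1.63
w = 0.31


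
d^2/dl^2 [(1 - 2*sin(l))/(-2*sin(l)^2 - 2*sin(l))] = (-sin(l) + 4 - 1/(2*sin(l)) - 2/sin(l)^2 - 1/sin(l)^3)/(sin(l) + 1)^2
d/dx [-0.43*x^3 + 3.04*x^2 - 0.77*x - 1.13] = -1.29*x^2 + 6.08*x - 0.77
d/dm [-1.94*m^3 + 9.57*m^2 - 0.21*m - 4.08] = -5.82*m^2 + 19.14*m - 0.21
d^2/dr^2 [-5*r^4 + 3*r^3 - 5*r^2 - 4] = -60*r^2 + 18*r - 10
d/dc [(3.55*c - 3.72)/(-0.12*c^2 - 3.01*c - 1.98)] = (0.426*c^2 - 0.892799999999999*c - 18.2262)/(0.0144*c^4 + 0.7224*c^3 + 9.5353*c^2 + 11.9196*c + 3.9204)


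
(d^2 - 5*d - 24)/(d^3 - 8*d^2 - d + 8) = (d + 3)/(d^2 - 1)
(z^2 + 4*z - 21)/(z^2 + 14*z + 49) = (z - 3)/(z + 7)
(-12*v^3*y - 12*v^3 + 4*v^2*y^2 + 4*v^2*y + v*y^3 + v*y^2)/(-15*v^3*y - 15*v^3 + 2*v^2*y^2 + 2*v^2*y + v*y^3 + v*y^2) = (-12*v^2 + 4*v*y + y^2)/(-15*v^2 + 2*v*y + y^2)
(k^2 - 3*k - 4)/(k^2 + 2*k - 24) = (k + 1)/(k + 6)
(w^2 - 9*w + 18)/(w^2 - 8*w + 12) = (w - 3)/(w - 2)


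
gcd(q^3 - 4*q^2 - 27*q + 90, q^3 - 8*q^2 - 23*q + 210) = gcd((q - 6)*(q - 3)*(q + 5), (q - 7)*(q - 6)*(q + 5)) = q^2 - q - 30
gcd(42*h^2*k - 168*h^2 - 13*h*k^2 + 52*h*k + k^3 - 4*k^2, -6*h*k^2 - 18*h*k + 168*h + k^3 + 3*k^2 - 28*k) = 6*h*k - 24*h - k^2 + 4*k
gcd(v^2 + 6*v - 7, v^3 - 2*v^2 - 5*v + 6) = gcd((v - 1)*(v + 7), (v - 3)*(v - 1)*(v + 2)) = v - 1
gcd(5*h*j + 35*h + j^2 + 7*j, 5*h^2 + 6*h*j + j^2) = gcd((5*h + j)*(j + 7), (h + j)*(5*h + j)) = 5*h + j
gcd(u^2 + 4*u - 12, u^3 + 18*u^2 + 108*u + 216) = u + 6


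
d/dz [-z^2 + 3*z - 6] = 3 - 2*z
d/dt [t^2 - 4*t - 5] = 2*t - 4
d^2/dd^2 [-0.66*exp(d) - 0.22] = -0.66*exp(d)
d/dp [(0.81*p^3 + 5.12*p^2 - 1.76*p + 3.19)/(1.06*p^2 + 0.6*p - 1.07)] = (0.8586*p^4 + 0.972*p^3 + 2.3375*p^2 - 17.7196*p - 0.0307999999999997)/(1.1236*p^4 + 1.272*p^3 - 1.9084*p^2 - 1.284*p + 1.1449)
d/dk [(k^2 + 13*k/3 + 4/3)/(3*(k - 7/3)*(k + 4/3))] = 8*(-18*k^2 - 30*k - 41)/(81*k^4 - 162*k^3 - 423*k^2 + 504*k + 784)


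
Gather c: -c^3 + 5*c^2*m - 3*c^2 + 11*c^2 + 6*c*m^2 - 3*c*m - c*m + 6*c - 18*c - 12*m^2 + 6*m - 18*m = -c^3 + c^2*(5*m + 8) + c*(6*m^2 - 4*m - 12) - 12*m^2 - 12*m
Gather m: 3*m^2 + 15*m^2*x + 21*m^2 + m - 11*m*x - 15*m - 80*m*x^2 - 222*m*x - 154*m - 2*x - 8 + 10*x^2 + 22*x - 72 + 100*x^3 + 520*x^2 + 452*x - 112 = m^2*(15*x + 24) + m*(-80*x^2 - 233*x - 168) + 100*x^3 + 530*x^2 + 472*x - 192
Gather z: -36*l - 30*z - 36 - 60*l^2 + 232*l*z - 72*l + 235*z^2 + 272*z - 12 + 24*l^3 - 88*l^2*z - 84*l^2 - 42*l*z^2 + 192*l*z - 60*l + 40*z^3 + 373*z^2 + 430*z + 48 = 24*l^3 - 144*l^2 - 168*l + 40*z^3 + z^2*(608 - 42*l) + z*(-88*l^2 + 424*l + 672)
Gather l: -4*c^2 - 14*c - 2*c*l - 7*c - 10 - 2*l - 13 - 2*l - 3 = -4*c^2 - 21*c + l*(-2*c - 4) - 26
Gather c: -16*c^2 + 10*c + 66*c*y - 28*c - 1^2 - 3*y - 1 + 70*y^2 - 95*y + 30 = -16*c^2 + c*(66*y - 18) + 70*y^2 - 98*y + 28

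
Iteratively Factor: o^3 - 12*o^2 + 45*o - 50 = (o - 5)*(o^2 - 7*o + 10) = (o - 5)^2*(o - 2)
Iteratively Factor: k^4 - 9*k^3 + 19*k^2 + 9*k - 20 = (k - 1)*(k^3 - 8*k^2 + 11*k + 20) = (k - 4)*(k - 1)*(k^2 - 4*k - 5) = (k - 5)*(k - 4)*(k - 1)*(k + 1)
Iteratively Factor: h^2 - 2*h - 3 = (h + 1)*(h - 3)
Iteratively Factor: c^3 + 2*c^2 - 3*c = (c + 3)*(c^2 - c) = c*(c + 3)*(c - 1)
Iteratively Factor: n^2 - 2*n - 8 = (n - 4)*(n + 2)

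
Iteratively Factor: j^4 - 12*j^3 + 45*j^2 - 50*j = (j - 2)*(j^3 - 10*j^2 + 25*j) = (j - 5)*(j - 2)*(j^2 - 5*j) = (j - 5)^2*(j - 2)*(j)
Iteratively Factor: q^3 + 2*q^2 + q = (q + 1)*(q^2 + q) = (q + 1)^2*(q)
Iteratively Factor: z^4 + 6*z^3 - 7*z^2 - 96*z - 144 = (z + 3)*(z^3 + 3*z^2 - 16*z - 48) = (z + 3)*(z + 4)*(z^2 - z - 12) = (z - 4)*(z + 3)*(z + 4)*(z + 3)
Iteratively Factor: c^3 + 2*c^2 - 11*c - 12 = (c + 1)*(c^2 + c - 12) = (c - 3)*(c + 1)*(c + 4)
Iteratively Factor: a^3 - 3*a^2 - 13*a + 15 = (a + 3)*(a^2 - 6*a + 5) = (a - 1)*(a + 3)*(a - 5)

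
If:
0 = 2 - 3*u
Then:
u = 2/3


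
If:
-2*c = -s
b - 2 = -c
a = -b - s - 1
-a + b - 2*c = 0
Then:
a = -11/2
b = -1/2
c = 5/2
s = 5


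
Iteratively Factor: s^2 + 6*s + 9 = (s + 3)*(s + 3)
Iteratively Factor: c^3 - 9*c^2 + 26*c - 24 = (c - 3)*(c^2 - 6*c + 8) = (c - 3)*(c - 2)*(c - 4)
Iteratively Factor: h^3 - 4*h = (h - 2)*(h^2 + 2*h) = (h - 2)*(h + 2)*(h)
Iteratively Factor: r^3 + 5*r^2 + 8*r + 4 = (r + 1)*(r^2 + 4*r + 4) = (r + 1)*(r + 2)*(r + 2)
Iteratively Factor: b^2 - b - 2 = (b + 1)*(b - 2)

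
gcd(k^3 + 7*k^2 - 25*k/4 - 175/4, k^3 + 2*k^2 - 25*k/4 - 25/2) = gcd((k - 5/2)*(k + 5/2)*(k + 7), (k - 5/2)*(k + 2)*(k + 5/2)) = k^2 - 25/4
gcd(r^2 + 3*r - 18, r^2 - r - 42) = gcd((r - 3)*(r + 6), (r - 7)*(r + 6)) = r + 6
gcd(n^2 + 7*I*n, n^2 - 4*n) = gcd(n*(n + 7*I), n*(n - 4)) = n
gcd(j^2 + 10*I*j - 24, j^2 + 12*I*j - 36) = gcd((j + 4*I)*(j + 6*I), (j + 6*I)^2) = j + 6*I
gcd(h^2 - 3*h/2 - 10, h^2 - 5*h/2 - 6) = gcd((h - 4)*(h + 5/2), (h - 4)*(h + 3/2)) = h - 4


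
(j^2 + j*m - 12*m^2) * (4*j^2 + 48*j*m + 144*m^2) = 4*j^4 + 52*j^3*m + 144*j^2*m^2 - 432*j*m^3 - 1728*m^4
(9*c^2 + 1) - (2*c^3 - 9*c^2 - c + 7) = -2*c^3 + 18*c^2 + c - 6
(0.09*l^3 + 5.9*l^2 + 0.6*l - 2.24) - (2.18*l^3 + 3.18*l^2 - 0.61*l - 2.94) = -2.09*l^3 + 2.72*l^2 + 1.21*l + 0.7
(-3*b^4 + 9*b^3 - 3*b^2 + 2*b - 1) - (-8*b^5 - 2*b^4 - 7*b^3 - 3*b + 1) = 8*b^5 - b^4 + 16*b^3 - 3*b^2 + 5*b - 2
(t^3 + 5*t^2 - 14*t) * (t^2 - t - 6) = t^5 + 4*t^4 - 25*t^3 - 16*t^2 + 84*t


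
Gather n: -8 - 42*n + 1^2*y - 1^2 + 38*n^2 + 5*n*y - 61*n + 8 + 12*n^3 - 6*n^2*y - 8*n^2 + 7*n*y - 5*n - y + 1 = 12*n^3 + n^2*(30 - 6*y) + n*(12*y - 108)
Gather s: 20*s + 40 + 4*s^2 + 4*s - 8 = 4*s^2 + 24*s + 32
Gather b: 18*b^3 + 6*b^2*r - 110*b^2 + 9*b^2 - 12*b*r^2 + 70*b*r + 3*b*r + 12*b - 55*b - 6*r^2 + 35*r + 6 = 18*b^3 + b^2*(6*r - 101) + b*(-12*r^2 + 73*r - 43) - 6*r^2 + 35*r + 6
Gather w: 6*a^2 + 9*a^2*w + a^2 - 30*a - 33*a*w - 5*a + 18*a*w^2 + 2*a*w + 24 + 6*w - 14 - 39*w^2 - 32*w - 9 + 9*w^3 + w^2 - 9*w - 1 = 7*a^2 - 35*a + 9*w^3 + w^2*(18*a - 38) + w*(9*a^2 - 31*a - 35)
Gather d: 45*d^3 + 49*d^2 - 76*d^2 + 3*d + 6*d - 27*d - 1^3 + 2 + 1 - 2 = 45*d^3 - 27*d^2 - 18*d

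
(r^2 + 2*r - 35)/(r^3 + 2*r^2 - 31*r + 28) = (r - 5)/(r^2 - 5*r + 4)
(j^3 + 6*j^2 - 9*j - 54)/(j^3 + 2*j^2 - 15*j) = (j^2 + 9*j + 18)/(j*(j + 5))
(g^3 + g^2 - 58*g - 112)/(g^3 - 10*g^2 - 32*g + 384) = (g^2 + 9*g + 14)/(g^2 - 2*g - 48)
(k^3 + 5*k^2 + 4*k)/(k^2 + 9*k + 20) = k*(k + 1)/(k + 5)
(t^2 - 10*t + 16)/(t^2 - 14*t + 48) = (t - 2)/(t - 6)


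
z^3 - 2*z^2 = z^2*(z - 2)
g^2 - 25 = (g - 5)*(g + 5)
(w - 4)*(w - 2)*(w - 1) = w^3 - 7*w^2 + 14*w - 8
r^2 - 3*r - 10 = (r - 5)*(r + 2)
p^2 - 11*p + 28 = (p - 7)*(p - 4)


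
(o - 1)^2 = o^2 - 2*o + 1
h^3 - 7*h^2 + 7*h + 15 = (h - 5)*(h - 3)*(h + 1)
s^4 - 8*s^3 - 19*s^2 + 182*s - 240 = (s - 8)*(s - 3)*(s - 2)*(s + 5)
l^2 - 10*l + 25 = (l - 5)^2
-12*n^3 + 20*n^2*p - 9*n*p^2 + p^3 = (-6*n + p)*(-2*n + p)*(-n + p)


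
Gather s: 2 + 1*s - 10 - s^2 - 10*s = -s^2 - 9*s - 8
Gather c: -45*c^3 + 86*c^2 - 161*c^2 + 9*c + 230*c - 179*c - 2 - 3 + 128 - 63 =-45*c^3 - 75*c^2 + 60*c + 60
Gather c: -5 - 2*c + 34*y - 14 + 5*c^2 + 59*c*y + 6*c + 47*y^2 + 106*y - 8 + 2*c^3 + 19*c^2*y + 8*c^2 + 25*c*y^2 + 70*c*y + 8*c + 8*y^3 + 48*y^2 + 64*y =2*c^3 + c^2*(19*y + 13) + c*(25*y^2 + 129*y + 12) + 8*y^3 + 95*y^2 + 204*y - 27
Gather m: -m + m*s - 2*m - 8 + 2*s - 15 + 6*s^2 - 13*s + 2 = m*(s - 3) + 6*s^2 - 11*s - 21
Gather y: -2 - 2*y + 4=2 - 2*y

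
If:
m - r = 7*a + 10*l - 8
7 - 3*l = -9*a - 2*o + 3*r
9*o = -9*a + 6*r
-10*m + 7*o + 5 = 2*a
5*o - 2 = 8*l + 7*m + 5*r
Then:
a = -1447/1153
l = 4843/2306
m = -1463/2306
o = -2282/1153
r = -11187/2306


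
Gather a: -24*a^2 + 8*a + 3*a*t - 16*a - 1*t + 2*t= -24*a^2 + a*(3*t - 8) + t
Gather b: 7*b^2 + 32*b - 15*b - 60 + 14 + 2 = 7*b^2 + 17*b - 44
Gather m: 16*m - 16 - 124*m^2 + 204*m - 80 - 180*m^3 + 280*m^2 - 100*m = -180*m^3 + 156*m^2 + 120*m - 96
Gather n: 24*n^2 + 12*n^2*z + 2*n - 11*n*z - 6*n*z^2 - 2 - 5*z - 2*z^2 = n^2*(12*z + 24) + n*(-6*z^2 - 11*z + 2) - 2*z^2 - 5*z - 2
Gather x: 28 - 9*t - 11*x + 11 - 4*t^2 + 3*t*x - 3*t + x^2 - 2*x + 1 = -4*t^2 - 12*t + x^2 + x*(3*t - 13) + 40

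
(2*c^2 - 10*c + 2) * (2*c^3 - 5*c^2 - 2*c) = 4*c^5 - 30*c^4 + 50*c^3 + 10*c^2 - 4*c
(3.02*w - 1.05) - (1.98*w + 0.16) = 1.04*w - 1.21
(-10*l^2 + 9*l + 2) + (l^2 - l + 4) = -9*l^2 + 8*l + 6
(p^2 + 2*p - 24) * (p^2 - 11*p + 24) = p^4 - 9*p^3 - 22*p^2 + 312*p - 576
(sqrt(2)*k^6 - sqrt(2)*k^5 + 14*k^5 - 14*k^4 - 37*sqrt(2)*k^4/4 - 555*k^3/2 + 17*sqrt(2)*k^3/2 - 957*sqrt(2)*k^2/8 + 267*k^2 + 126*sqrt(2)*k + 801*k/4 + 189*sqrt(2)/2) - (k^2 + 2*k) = sqrt(2)*k^6 - sqrt(2)*k^5 + 14*k^5 - 14*k^4 - 37*sqrt(2)*k^4/4 - 555*k^3/2 + 17*sqrt(2)*k^3/2 - 957*sqrt(2)*k^2/8 + 266*k^2 + 126*sqrt(2)*k + 793*k/4 + 189*sqrt(2)/2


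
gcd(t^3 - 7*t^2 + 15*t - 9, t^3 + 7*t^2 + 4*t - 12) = t - 1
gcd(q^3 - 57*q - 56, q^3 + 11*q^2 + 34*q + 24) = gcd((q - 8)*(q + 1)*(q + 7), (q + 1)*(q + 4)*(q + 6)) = q + 1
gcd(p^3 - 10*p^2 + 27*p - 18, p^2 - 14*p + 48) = p - 6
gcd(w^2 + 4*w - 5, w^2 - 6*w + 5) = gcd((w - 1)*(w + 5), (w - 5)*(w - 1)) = w - 1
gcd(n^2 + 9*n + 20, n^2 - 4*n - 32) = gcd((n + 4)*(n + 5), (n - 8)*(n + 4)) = n + 4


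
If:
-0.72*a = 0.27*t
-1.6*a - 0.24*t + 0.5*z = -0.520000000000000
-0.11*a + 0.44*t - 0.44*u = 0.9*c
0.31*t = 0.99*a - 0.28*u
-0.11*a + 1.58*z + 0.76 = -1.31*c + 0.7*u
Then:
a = -0.12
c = 0.53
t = 0.31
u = -0.75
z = -1.26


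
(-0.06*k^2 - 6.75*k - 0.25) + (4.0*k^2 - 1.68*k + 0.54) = 3.94*k^2 - 8.43*k + 0.29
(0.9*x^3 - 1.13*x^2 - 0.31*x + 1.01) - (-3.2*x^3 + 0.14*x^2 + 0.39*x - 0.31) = 4.1*x^3 - 1.27*x^2 - 0.7*x + 1.32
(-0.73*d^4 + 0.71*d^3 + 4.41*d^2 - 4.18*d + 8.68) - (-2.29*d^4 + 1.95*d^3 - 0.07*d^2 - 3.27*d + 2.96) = 1.56*d^4 - 1.24*d^3 + 4.48*d^2 - 0.91*d + 5.72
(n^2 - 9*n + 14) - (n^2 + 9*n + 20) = -18*n - 6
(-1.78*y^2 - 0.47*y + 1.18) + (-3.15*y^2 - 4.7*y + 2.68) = -4.93*y^2 - 5.17*y + 3.86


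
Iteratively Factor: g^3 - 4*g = (g)*(g^2 - 4) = g*(g - 2)*(g + 2)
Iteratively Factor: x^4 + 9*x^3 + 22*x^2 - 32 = (x - 1)*(x^3 + 10*x^2 + 32*x + 32) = (x - 1)*(x + 4)*(x^2 + 6*x + 8) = (x - 1)*(x + 4)^2*(x + 2)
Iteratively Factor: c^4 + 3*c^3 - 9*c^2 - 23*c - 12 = (c + 1)*(c^3 + 2*c^2 - 11*c - 12) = (c + 1)*(c + 4)*(c^2 - 2*c - 3) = (c - 3)*(c + 1)*(c + 4)*(c + 1)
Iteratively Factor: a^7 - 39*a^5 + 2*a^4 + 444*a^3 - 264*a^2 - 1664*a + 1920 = (a - 2)*(a^6 + 2*a^5 - 35*a^4 - 68*a^3 + 308*a^2 + 352*a - 960) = (a - 2)*(a + 4)*(a^5 - 2*a^4 - 27*a^3 + 40*a^2 + 148*a - 240) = (a - 2)^2*(a + 4)*(a^4 - 27*a^2 - 14*a + 120) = (a - 2)^2*(a + 4)^2*(a^3 - 4*a^2 - 11*a + 30) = (a - 2)^2*(a + 3)*(a + 4)^2*(a^2 - 7*a + 10) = (a - 2)^3*(a + 3)*(a + 4)^2*(a - 5)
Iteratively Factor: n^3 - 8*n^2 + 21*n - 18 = (n - 3)*(n^2 - 5*n + 6) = (n - 3)*(n - 2)*(n - 3)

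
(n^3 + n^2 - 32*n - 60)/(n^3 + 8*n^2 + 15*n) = (n^2 - 4*n - 12)/(n*(n + 3))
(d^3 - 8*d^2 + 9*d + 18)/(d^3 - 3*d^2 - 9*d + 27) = (d^2 - 5*d - 6)/(d^2 - 9)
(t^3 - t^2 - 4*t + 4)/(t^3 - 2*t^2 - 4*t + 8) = (t - 1)/(t - 2)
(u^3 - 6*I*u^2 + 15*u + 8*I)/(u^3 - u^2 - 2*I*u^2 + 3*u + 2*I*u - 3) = (u^2 - 7*I*u + 8)/(u^2 - u*(1 + 3*I) + 3*I)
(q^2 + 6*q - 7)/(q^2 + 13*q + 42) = (q - 1)/(q + 6)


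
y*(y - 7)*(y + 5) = y^3 - 2*y^2 - 35*y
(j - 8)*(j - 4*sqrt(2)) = j^2 - 8*j - 4*sqrt(2)*j + 32*sqrt(2)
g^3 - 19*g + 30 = (g - 3)*(g - 2)*(g + 5)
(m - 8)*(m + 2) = m^2 - 6*m - 16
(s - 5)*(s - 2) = s^2 - 7*s + 10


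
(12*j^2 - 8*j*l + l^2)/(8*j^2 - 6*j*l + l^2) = (6*j - l)/(4*j - l)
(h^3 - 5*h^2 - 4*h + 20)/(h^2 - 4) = h - 5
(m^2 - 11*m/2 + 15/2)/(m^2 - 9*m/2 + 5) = (m - 3)/(m - 2)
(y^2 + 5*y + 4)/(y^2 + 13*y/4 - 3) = 4*(y + 1)/(4*y - 3)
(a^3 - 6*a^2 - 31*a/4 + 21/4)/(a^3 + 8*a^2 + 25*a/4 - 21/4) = (a - 7)/(a + 7)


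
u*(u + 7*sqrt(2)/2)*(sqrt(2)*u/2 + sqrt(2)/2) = sqrt(2)*u^3/2 + sqrt(2)*u^2/2 + 7*u^2/2 + 7*u/2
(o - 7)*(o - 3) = o^2 - 10*o + 21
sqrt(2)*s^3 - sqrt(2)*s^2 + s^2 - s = s*(s - 1)*(sqrt(2)*s + 1)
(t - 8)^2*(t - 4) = t^3 - 20*t^2 + 128*t - 256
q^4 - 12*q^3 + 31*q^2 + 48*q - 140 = (q - 7)*(q - 5)*(q - 2)*(q + 2)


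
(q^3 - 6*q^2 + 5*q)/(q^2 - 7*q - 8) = q*(-q^2 + 6*q - 5)/(-q^2 + 7*q + 8)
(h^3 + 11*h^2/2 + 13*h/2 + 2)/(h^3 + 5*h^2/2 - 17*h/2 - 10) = (2*h + 1)/(2*h - 5)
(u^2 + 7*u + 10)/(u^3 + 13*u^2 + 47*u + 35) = (u + 2)/(u^2 + 8*u + 7)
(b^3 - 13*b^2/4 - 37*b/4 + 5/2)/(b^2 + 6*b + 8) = (4*b^2 - 21*b + 5)/(4*(b + 4))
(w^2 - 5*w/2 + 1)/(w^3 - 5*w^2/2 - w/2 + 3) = (2*w - 1)/(2*w^2 - w - 3)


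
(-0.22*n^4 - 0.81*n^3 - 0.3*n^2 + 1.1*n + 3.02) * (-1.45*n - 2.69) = 0.319*n^5 + 1.7663*n^4 + 2.6139*n^3 - 0.788*n^2 - 7.338*n - 8.1238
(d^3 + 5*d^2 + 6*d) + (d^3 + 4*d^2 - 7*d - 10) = 2*d^3 + 9*d^2 - d - 10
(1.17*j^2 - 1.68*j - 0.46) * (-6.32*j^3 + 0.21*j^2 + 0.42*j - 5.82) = -7.3944*j^5 + 10.8633*j^4 + 3.0458*j^3 - 7.6116*j^2 + 9.5844*j + 2.6772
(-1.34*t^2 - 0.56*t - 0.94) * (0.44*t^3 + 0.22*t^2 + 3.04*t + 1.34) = -0.5896*t^5 - 0.5412*t^4 - 4.6104*t^3 - 3.7048*t^2 - 3.608*t - 1.2596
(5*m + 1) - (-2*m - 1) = 7*m + 2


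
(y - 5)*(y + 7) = y^2 + 2*y - 35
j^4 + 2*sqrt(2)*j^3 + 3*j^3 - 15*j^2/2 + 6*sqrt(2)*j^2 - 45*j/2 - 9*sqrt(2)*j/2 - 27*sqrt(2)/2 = (j + 3)*(j - 3*sqrt(2)/2)*(j + sqrt(2)/2)*(j + 3*sqrt(2))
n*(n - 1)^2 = n^3 - 2*n^2 + n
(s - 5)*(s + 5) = s^2 - 25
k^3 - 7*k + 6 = (k - 2)*(k - 1)*(k + 3)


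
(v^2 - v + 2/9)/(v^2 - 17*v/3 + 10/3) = (v - 1/3)/(v - 5)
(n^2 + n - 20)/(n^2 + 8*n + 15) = (n - 4)/(n + 3)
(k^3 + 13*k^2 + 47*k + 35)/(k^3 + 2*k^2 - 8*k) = (k^3 + 13*k^2 + 47*k + 35)/(k*(k^2 + 2*k - 8))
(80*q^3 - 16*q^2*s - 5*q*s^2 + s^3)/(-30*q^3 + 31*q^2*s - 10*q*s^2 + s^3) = (-16*q^2 + s^2)/(6*q^2 - 5*q*s + s^2)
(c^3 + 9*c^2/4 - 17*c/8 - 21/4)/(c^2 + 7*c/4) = c + 1/2 - 3/c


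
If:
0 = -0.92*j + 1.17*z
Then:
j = 1.27173913043478*z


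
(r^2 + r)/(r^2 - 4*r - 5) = r/(r - 5)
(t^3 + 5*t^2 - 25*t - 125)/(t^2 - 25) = t + 5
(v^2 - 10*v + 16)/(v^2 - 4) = (v - 8)/(v + 2)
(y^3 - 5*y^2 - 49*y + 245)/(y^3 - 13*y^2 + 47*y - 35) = (y + 7)/(y - 1)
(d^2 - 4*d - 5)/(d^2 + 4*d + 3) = (d - 5)/(d + 3)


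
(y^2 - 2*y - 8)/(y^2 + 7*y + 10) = (y - 4)/(y + 5)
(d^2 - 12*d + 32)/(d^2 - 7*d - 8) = (d - 4)/(d + 1)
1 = 1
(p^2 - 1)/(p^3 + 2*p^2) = (p^2 - 1)/(p^2*(p + 2))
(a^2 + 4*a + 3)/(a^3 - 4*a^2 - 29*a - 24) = 1/(a - 8)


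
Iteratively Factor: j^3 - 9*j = (j - 3)*(j^2 + 3*j) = (j - 3)*(j + 3)*(j)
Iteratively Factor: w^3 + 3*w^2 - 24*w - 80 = (w - 5)*(w^2 + 8*w + 16) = (w - 5)*(w + 4)*(w + 4)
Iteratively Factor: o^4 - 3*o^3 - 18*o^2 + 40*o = (o - 5)*(o^3 + 2*o^2 - 8*o) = (o - 5)*(o + 4)*(o^2 - 2*o) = (o - 5)*(o - 2)*(o + 4)*(o)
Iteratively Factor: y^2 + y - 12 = (y + 4)*(y - 3)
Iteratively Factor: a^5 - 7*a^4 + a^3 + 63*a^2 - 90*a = (a - 5)*(a^4 - 2*a^3 - 9*a^2 + 18*a) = (a - 5)*(a - 3)*(a^3 + a^2 - 6*a) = (a - 5)*(a - 3)*(a + 3)*(a^2 - 2*a) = (a - 5)*(a - 3)*(a - 2)*(a + 3)*(a)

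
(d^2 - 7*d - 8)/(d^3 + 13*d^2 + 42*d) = (d^2 - 7*d - 8)/(d*(d^2 + 13*d + 42))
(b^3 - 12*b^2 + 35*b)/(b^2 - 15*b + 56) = b*(b - 5)/(b - 8)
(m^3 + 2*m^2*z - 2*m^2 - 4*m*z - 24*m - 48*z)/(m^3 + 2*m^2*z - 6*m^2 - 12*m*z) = (m + 4)/m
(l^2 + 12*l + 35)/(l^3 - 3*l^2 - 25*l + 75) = (l + 7)/(l^2 - 8*l + 15)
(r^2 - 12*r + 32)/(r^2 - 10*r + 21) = (r^2 - 12*r + 32)/(r^2 - 10*r + 21)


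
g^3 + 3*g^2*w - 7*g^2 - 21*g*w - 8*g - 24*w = (g - 8)*(g + 1)*(g + 3*w)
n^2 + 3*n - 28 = (n - 4)*(n + 7)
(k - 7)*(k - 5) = k^2 - 12*k + 35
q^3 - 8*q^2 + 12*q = q*(q - 6)*(q - 2)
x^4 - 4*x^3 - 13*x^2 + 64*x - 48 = (x - 4)*(x - 3)*(x - 1)*(x + 4)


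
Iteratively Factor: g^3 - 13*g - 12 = (g - 4)*(g^2 + 4*g + 3) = (g - 4)*(g + 1)*(g + 3)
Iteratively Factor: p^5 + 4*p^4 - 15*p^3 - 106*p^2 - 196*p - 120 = (p + 2)*(p^4 + 2*p^3 - 19*p^2 - 68*p - 60) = (p + 2)^2*(p^3 - 19*p - 30) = (p + 2)^3*(p^2 - 2*p - 15) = (p - 5)*(p + 2)^3*(p + 3)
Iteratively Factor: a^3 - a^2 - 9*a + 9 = (a + 3)*(a^2 - 4*a + 3) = (a - 3)*(a + 3)*(a - 1)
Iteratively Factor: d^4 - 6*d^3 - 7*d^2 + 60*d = (d - 4)*(d^3 - 2*d^2 - 15*d) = (d - 4)*(d + 3)*(d^2 - 5*d) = (d - 5)*(d - 4)*(d + 3)*(d)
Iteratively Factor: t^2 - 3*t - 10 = (t + 2)*(t - 5)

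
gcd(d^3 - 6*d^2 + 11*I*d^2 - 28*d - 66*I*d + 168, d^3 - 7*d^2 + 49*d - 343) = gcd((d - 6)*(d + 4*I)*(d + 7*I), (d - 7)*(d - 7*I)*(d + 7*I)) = d + 7*I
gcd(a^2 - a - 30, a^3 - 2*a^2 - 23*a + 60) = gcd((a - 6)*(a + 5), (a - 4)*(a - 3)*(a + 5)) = a + 5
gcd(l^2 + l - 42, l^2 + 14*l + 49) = l + 7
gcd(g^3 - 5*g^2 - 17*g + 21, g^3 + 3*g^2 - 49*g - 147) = g^2 - 4*g - 21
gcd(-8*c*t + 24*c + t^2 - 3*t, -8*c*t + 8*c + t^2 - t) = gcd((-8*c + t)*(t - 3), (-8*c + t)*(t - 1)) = -8*c + t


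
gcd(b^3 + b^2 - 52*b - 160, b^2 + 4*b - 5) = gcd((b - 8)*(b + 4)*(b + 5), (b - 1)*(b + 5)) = b + 5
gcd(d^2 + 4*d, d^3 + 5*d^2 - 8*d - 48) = d + 4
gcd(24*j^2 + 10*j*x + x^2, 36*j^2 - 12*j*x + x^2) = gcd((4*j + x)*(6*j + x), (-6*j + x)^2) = 1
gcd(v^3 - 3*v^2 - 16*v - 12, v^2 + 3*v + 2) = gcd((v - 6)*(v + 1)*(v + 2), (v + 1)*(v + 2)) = v^2 + 3*v + 2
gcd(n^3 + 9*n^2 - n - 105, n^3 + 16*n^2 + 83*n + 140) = n^2 + 12*n + 35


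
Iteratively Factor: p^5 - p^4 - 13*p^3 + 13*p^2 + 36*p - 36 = (p + 2)*(p^4 - 3*p^3 - 7*p^2 + 27*p - 18) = (p - 1)*(p + 2)*(p^3 - 2*p^2 - 9*p + 18) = (p - 1)*(p + 2)*(p + 3)*(p^2 - 5*p + 6) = (p - 3)*(p - 1)*(p + 2)*(p + 3)*(p - 2)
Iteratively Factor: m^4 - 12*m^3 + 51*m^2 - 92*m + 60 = (m - 2)*(m^3 - 10*m^2 + 31*m - 30) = (m - 2)^2*(m^2 - 8*m + 15) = (m - 5)*(m - 2)^2*(m - 3)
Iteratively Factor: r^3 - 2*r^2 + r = (r - 1)*(r^2 - r) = (r - 1)^2*(r)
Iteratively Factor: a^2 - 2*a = (a - 2)*(a)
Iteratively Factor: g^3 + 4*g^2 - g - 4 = (g + 4)*(g^2 - 1) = (g - 1)*(g + 4)*(g + 1)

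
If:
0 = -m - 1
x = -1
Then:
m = -1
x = -1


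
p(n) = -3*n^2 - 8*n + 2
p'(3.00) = -26.00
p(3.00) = -49.00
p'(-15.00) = 82.00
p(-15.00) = -553.00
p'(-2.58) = 7.48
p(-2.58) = 2.67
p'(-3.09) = 10.54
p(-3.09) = -1.92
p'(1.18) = -15.08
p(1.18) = -11.62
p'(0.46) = -10.76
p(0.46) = -2.31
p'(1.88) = -19.28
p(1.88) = -23.64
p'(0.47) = -10.82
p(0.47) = -2.42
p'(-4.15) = 16.90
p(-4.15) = -16.47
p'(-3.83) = 14.98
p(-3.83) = -11.37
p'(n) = -6*n - 8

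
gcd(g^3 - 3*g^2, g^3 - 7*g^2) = g^2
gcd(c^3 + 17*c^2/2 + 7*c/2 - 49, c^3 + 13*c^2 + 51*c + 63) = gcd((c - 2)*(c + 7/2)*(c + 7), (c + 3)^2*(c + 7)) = c + 7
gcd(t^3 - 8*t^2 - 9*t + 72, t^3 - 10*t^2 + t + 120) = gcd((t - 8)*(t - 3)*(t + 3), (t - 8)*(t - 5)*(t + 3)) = t^2 - 5*t - 24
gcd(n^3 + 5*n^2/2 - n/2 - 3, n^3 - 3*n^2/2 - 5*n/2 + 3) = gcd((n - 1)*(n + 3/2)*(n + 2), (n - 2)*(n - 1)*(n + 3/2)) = n^2 + n/2 - 3/2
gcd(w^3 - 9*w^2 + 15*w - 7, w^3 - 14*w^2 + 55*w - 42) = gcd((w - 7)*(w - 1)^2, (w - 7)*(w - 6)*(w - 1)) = w^2 - 8*w + 7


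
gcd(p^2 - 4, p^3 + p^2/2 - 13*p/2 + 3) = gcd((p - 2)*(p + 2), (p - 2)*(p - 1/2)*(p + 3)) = p - 2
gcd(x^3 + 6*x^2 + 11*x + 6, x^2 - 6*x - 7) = x + 1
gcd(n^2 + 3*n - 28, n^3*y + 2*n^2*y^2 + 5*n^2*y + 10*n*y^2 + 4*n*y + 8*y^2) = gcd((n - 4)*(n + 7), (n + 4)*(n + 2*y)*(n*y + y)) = 1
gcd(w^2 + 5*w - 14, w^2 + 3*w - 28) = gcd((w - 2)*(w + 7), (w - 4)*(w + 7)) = w + 7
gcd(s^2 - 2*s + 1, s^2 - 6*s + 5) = s - 1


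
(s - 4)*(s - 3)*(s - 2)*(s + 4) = s^4 - 5*s^3 - 10*s^2 + 80*s - 96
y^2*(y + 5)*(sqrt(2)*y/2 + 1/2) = sqrt(2)*y^4/2 + y^3/2 + 5*sqrt(2)*y^3/2 + 5*y^2/2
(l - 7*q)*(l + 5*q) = l^2 - 2*l*q - 35*q^2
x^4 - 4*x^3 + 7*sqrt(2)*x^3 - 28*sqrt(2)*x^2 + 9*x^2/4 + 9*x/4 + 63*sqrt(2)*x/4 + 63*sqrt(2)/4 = (x - 3)*(x - 3/2)*(x + 1/2)*(x + 7*sqrt(2))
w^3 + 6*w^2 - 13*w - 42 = (w - 3)*(w + 2)*(w + 7)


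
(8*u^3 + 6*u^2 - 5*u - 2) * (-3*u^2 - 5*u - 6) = -24*u^5 - 58*u^4 - 63*u^3 - 5*u^2 + 40*u + 12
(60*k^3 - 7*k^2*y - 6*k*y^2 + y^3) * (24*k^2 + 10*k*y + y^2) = 1440*k^5 + 432*k^4*y - 154*k^3*y^2 - 43*k^2*y^3 + 4*k*y^4 + y^5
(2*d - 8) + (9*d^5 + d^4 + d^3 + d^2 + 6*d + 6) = 9*d^5 + d^4 + d^3 + d^2 + 8*d - 2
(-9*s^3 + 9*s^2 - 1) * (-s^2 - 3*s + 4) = 9*s^5 + 18*s^4 - 63*s^3 + 37*s^2 + 3*s - 4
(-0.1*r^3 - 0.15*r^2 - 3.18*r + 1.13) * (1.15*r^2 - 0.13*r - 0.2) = -0.115*r^5 - 0.1595*r^4 - 3.6175*r^3 + 1.7429*r^2 + 0.4891*r - 0.226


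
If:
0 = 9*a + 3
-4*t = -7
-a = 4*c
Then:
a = -1/3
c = 1/12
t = 7/4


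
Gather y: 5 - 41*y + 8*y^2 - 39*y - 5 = 8*y^2 - 80*y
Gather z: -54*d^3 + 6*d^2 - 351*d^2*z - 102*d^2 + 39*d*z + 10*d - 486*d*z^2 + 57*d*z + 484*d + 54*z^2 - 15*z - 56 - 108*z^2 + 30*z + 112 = -54*d^3 - 96*d^2 + 494*d + z^2*(-486*d - 54) + z*(-351*d^2 + 96*d + 15) + 56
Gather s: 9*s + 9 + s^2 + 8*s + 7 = s^2 + 17*s + 16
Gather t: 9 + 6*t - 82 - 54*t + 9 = -48*t - 64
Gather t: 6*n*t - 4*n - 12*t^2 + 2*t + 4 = -4*n - 12*t^2 + t*(6*n + 2) + 4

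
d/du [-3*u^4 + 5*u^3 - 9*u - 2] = -12*u^3 + 15*u^2 - 9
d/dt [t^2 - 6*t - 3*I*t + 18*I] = 2*t - 6 - 3*I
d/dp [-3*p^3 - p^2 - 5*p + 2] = -9*p^2 - 2*p - 5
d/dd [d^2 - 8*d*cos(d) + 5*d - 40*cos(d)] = 8*d*sin(d) + 2*d + 40*sin(d) - 8*cos(d) + 5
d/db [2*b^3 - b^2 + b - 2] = 6*b^2 - 2*b + 1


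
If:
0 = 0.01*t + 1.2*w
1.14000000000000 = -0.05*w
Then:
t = 2736.00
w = -22.80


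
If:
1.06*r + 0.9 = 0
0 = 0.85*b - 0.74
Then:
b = 0.87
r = -0.85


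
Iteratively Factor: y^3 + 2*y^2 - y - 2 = (y + 2)*(y^2 - 1) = (y + 1)*(y + 2)*(y - 1)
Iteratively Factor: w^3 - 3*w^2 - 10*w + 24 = (w - 2)*(w^2 - w - 12) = (w - 2)*(w + 3)*(w - 4)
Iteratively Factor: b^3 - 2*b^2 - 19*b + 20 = (b + 4)*(b^2 - 6*b + 5) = (b - 5)*(b + 4)*(b - 1)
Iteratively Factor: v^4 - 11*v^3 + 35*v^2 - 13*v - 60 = (v - 4)*(v^3 - 7*v^2 + 7*v + 15) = (v - 5)*(v - 4)*(v^2 - 2*v - 3) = (v - 5)*(v - 4)*(v + 1)*(v - 3)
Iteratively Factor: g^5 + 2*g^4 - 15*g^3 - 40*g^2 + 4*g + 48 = (g + 2)*(g^4 - 15*g^2 - 10*g + 24) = (g - 4)*(g + 2)*(g^3 + 4*g^2 + g - 6) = (g - 4)*(g + 2)*(g + 3)*(g^2 + g - 2) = (g - 4)*(g + 2)^2*(g + 3)*(g - 1)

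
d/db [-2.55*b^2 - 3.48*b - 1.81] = -5.1*b - 3.48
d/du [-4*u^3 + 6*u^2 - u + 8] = -12*u^2 + 12*u - 1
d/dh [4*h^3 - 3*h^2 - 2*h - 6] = 12*h^2 - 6*h - 2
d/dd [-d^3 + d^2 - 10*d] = -3*d^2 + 2*d - 10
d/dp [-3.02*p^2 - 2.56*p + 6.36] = -6.04*p - 2.56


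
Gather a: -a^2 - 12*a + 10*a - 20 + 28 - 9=-a^2 - 2*a - 1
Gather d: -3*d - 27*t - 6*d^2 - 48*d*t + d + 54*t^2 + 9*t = -6*d^2 + d*(-48*t - 2) + 54*t^2 - 18*t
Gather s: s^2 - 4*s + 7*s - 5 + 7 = s^2 + 3*s + 2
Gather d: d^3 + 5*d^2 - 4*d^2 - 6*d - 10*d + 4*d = d^3 + d^2 - 12*d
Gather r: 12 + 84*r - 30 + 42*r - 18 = 126*r - 36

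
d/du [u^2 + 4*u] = 2*u + 4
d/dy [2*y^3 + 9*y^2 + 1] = 6*y*(y + 3)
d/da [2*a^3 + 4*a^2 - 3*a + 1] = 6*a^2 + 8*a - 3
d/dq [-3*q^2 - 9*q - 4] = -6*q - 9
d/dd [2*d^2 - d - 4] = 4*d - 1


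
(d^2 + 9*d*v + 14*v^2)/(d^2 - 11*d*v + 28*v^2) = (d^2 + 9*d*v + 14*v^2)/(d^2 - 11*d*v + 28*v^2)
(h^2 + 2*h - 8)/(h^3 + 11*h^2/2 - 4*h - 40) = 2*(h - 2)/(2*h^2 + 3*h - 20)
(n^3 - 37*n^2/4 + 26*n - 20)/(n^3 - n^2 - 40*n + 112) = (n - 5/4)/(n + 7)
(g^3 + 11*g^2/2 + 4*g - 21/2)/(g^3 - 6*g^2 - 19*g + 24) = (g + 7/2)/(g - 8)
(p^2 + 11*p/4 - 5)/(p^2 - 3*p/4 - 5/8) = 2*(p + 4)/(2*p + 1)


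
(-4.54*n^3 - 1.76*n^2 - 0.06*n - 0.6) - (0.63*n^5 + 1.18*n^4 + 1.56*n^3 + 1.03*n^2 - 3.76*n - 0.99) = -0.63*n^5 - 1.18*n^4 - 6.1*n^3 - 2.79*n^2 + 3.7*n + 0.39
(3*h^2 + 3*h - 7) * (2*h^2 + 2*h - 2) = 6*h^4 + 12*h^3 - 14*h^2 - 20*h + 14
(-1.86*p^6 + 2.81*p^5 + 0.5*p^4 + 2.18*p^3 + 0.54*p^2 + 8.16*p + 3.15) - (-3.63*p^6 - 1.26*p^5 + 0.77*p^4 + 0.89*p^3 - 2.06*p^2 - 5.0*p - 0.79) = 1.77*p^6 + 4.07*p^5 - 0.27*p^4 + 1.29*p^3 + 2.6*p^2 + 13.16*p + 3.94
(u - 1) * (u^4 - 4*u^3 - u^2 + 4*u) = u^5 - 5*u^4 + 3*u^3 + 5*u^2 - 4*u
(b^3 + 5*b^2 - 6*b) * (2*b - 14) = 2*b^4 - 4*b^3 - 82*b^2 + 84*b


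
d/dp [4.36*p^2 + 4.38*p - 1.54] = 8.72*p + 4.38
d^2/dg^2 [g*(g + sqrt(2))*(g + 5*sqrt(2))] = 6*g + 12*sqrt(2)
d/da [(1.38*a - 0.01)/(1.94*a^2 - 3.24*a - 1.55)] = (-2.6772*a^2 + 0.0388000000000002*a - 2.1714)/(3.7636*a^4 - 12.5712*a^3 + 4.4836*a^2 + 10.044*a + 2.4025)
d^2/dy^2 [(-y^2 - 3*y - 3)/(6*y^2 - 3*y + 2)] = 2*(-126*y^3 - 288*y^2 + 270*y - 13)/(216*y^6 - 324*y^5 + 378*y^4 - 243*y^3 + 126*y^2 - 36*y + 8)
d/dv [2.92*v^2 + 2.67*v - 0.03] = 5.84*v + 2.67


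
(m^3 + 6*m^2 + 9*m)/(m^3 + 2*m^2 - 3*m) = (m + 3)/(m - 1)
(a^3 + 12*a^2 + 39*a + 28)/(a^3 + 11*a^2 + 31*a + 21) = (a + 4)/(a + 3)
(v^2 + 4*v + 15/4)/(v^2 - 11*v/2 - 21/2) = (v + 5/2)/(v - 7)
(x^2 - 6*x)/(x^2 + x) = (x - 6)/(x + 1)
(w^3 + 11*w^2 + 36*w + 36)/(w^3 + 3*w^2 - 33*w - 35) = (w^3 + 11*w^2 + 36*w + 36)/(w^3 + 3*w^2 - 33*w - 35)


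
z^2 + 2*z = z*(z + 2)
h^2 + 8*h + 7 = (h + 1)*(h + 7)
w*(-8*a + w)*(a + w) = -8*a^2*w - 7*a*w^2 + w^3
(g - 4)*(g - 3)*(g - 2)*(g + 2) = g^4 - 7*g^3 + 8*g^2 + 28*g - 48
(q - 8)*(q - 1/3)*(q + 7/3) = q^3 - 6*q^2 - 151*q/9 + 56/9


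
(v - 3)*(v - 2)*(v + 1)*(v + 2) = v^4 - 2*v^3 - 7*v^2 + 8*v + 12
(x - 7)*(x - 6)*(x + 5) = x^3 - 8*x^2 - 23*x + 210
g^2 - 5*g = g*(g - 5)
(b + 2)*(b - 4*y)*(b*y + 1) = b^3*y - 4*b^2*y^2 + 2*b^2*y + b^2 - 8*b*y^2 - 4*b*y + 2*b - 8*y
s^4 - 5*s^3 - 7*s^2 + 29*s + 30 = (s - 5)*(s - 3)*(s + 1)*(s + 2)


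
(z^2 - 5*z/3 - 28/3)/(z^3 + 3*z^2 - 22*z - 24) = (z + 7/3)/(z^2 + 7*z + 6)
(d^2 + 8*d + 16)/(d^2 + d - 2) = (d^2 + 8*d + 16)/(d^2 + d - 2)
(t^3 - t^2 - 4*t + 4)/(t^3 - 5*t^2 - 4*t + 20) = (t - 1)/(t - 5)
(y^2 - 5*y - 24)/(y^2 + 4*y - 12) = (y^2 - 5*y - 24)/(y^2 + 4*y - 12)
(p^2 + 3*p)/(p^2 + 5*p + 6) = p/(p + 2)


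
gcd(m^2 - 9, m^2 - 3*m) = m - 3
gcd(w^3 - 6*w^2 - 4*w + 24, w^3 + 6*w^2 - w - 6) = 1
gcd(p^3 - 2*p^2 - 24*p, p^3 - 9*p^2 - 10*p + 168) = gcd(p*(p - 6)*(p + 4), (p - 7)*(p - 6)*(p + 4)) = p^2 - 2*p - 24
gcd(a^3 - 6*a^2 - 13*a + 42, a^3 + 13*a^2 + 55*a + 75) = a + 3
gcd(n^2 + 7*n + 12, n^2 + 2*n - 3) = n + 3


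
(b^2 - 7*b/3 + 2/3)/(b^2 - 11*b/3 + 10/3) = (3*b - 1)/(3*b - 5)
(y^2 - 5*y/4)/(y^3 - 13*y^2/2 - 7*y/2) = (5 - 4*y)/(2*(-2*y^2 + 13*y + 7))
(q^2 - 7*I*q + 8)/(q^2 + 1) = (q - 8*I)/(q - I)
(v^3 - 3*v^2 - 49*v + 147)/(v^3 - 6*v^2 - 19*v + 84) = (v + 7)/(v + 4)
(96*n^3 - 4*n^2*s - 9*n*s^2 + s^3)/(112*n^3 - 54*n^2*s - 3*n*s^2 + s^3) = (-12*n^2 - n*s + s^2)/(-14*n^2 + 5*n*s + s^2)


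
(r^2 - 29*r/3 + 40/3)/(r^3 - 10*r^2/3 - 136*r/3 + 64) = (3*r - 5)/(3*r^2 + 14*r - 24)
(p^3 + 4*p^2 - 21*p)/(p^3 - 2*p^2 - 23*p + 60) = p*(p + 7)/(p^2 + p - 20)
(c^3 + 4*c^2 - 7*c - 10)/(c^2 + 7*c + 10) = (c^2 - c - 2)/(c + 2)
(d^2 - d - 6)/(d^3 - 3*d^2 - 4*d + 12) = 1/(d - 2)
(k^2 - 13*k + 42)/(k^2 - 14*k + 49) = (k - 6)/(k - 7)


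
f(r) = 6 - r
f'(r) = -1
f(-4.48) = 10.48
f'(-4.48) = -1.00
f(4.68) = 1.32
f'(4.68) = -1.00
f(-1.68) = 7.68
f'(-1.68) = -1.00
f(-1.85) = 7.85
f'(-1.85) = -1.00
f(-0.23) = 6.23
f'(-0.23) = -1.00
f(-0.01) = 6.01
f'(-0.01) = -1.00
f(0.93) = 5.07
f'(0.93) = -1.00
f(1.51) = 4.49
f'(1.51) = -1.00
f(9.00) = -3.00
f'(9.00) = -1.00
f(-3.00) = 9.00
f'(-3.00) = -1.00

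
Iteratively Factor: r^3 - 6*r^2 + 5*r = (r)*(r^2 - 6*r + 5) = r*(r - 1)*(r - 5)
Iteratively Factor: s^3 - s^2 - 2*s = (s + 1)*(s^2 - 2*s) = (s - 2)*(s + 1)*(s)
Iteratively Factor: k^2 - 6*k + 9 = (k - 3)*(k - 3)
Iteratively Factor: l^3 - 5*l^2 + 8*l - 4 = (l - 2)*(l^2 - 3*l + 2) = (l - 2)*(l - 1)*(l - 2)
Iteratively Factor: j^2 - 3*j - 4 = (j - 4)*(j + 1)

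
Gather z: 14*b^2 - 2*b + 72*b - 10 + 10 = 14*b^2 + 70*b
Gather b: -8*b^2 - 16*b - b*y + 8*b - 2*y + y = -8*b^2 + b*(-y - 8) - y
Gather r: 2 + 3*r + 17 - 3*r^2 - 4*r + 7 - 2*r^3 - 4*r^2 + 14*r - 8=-2*r^3 - 7*r^2 + 13*r + 18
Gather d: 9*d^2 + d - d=9*d^2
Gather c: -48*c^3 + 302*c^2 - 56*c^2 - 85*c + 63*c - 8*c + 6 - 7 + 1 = -48*c^3 + 246*c^2 - 30*c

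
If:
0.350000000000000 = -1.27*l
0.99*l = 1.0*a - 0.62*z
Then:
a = 0.62*z - 0.272834645669291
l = -0.28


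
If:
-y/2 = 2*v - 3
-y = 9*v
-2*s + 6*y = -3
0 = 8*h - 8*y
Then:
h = 54/5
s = 339/10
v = -6/5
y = 54/5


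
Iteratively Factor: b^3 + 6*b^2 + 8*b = (b + 2)*(b^2 + 4*b) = b*(b + 2)*(b + 4)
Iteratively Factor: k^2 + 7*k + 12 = (k + 4)*(k + 3)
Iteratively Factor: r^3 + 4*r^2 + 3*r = (r + 1)*(r^2 + 3*r) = (r + 1)*(r + 3)*(r)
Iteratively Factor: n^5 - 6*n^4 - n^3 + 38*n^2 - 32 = (n - 4)*(n^4 - 2*n^3 - 9*n^2 + 2*n + 8) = (n - 4)*(n - 1)*(n^3 - n^2 - 10*n - 8) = (n - 4)*(n - 1)*(n + 2)*(n^2 - 3*n - 4) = (n - 4)^2*(n - 1)*(n + 2)*(n + 1)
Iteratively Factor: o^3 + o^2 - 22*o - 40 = (o + 4)*(o^2 - 3*o - 10) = (o + 2)*(o + 4)*(o - 5)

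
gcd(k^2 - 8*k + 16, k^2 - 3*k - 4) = k - 4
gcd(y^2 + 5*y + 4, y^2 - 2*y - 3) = y + 1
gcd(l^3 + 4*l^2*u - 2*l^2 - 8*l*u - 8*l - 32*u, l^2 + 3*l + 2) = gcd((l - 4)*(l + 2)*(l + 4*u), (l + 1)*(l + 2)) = l + 2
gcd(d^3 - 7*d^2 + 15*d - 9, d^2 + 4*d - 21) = d - 3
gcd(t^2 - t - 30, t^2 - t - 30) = t^2 - t - 30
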